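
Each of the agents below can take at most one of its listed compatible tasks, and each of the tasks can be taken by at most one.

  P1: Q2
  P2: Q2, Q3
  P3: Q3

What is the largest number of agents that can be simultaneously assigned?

Unit-capacity flow: source→left, listed edges, right→sink; max matching = max flow.
Augmenting path P1→Q2 (+1); matched 1.
Augmenting path P2→Q3 (+1); matched 2.
No augmenting path remains; maximum matching = 2.
König certificate: {Q2, Q3} is a vertex cover of size 2 (every listed pair touches it), so no matching can be larger.

2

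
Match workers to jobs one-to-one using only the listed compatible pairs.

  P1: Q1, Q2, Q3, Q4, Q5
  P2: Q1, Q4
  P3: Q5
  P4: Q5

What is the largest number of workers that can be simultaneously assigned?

Unit-capacity flow: source→left, listed edges, right→sink; max matching = max flow.
Augmenting path P1→Q1 (+1); matched 1.
Augmenting path P2→Q4 (+1); matched 2.
Augmenting path P3→Q5 (+1); matched 3.
No augmenting path remains; maximum matching = 3.
König certificate: {P1, P2, Q5} is a vertex cover of size 3 (every listed pair touches it), so no matching can be larger.

3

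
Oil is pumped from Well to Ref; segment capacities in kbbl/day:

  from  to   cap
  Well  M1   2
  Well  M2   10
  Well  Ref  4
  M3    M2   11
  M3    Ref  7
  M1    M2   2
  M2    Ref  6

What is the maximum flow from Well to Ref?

10

Augment Well→Ref: bottleneck 4, flow now 4.
Augment Well→M2→Ref: bottleneck 6, flow now 10.
No augmenting path remains; maximum flow = 10.
In the residual graph, reachable from Well: {Well, M1, M2}.
Min-cut edges: Well→Ref (4), M2→Ref (6); capacity 4 + 6 = 10.
This cut is saturated, so no flow can exceed 10.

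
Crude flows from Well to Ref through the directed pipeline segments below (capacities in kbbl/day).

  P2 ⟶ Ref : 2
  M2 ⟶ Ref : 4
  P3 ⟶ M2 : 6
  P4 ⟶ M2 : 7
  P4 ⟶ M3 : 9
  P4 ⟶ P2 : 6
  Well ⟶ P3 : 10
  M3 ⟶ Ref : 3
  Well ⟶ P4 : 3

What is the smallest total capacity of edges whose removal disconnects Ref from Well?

7

Augment Well→P3→M2→Ref: bottleneck 4, flow now 4.
Augment Well→P4→P2→Ref: bottleneck 2, flow now 6.
Augment Well→P4→M3→Ref: bottleneck 1, flow now 7.
No augmenting path remains; maximum flow = 7.
By max-flow min-cut, the minimum cut capacity equals the max flow.
In the residual graph, reachable from Well: {Well, P3, M2}.
Min-cut edges: Well→P4 (3), M2→Ref (4); capacity 3 + 4 = 7.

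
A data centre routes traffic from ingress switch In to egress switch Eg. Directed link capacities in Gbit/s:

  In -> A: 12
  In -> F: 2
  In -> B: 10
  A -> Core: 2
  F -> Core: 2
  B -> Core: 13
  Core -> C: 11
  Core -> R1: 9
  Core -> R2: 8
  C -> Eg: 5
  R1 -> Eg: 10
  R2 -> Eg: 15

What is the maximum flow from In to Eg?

14

Augment In→A→Core→C→Eg: bottleneck 2, flow now 2.
Augment In→F→Core→C→Eg: bottleneck 2, flow now 4.
Augment In→B→Core→C→Eg: bottleneck 1, flow now 5.
Augment In→B→Core→R1→Eg: bottleneck 9, flow now 14.
No augmenting path remains; maximum flow = 14.
In the residual graph, reachable from In: {In, A}.
Min-cut edges: In→F (2), In→B (10), A→Core (2); capacity 2 + 10 + 2 = 14.
This cut is saturated, so no flow can exceed 14.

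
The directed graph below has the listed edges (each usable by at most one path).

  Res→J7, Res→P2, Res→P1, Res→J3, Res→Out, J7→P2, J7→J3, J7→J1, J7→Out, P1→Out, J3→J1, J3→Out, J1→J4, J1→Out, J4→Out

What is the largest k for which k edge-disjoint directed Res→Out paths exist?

Assign every edge capacity 1; by Menger, the answer equals the max flow.
Path Res→Out (+1); total 1.
Path Res→J7→Out (+1); total 2.
Path Res→P1→Out (+1); total 3.
Path Res→J3→Out (+1); total 4.
No residual Res→Out path; max flow = 4.
Certifying cut of size 4: {Res→J3, Res→J7, Res→Out, Res→P1}.

4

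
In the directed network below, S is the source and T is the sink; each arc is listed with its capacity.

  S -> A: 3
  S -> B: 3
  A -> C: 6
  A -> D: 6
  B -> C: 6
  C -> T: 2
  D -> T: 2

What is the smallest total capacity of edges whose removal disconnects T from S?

Augment S→A→C→T: bottleneck 2, flow now 2.
Augment S→A→D→T: bottleneck 1, flow now 3.
Augment S→B→C→A→D→T: bottleneck 1, flow now 4. (uses reverse residual edge)
No augmenting path remains; maximum flow = 4.
By max-flow min-cut, the minimum cut capacity equals the max flow.
In the residual graph, reachable from S: {S, A, B, C, D}.
Min-cut edges: C→T (2), D→T (2); capacity 2 + 2 = 4.

4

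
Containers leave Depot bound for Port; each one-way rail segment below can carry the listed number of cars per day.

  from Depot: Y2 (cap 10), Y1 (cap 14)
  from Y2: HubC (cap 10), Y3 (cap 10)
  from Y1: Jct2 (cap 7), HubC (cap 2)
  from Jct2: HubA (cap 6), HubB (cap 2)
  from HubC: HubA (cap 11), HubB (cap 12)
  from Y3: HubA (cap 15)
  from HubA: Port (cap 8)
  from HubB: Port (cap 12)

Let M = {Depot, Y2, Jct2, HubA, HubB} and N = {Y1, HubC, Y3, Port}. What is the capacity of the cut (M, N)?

Edges leaving {Depot, Y2, Jct2, HubA, HubB}: Depot→Y1 (14), Y2→HubC (10), Y2→Y3 (10), HubA→Port (8), HubB→Port (12).
Cut capacity = 14 + 10 + 10 + 8 + 12 = 54.

54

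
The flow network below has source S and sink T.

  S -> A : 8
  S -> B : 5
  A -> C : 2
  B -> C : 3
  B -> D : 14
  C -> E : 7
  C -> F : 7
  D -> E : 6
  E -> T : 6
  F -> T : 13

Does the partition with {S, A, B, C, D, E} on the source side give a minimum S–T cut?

Given cut capacity: 7 + 6 = 13.
Augment S→A→C→E→T: bottleneck 2, flow now 2.
Augment S→B→C→E→T: bottleneck 3, flow now 5.
Augment S→B→D→E→T: bottleneck 1, flow now 6.
Augment S→B→D→E→C→F→T: bottleneck 1, flow now 7. (uses reverse residual edge)
No augmenting path remains; maximum flow = 7.
In the residual graph, reachable from S: {S, A}.
Min-cut edges: S→B (5), A→C (2); capacity 5 + 2 = 7.
Cut capacity 13 exceeds the max flow 7, so it is not minimum.

No — its capacity is 13, but the minimum cut has capacity 7.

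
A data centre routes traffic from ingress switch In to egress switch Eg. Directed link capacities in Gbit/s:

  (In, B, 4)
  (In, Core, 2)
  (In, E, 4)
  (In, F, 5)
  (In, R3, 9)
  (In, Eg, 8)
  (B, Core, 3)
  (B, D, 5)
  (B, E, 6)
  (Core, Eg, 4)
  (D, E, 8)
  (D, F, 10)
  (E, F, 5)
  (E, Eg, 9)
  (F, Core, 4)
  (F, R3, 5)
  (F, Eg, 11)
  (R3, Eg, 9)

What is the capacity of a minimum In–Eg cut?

32

Augment In→Eg: bottleneck 8, flow now 8.
Augment In→Core→Eg: bottleneck 2, flow now 10.
Augment In→E→Eg: bottleneck 4, flow now 14.
Augment In→F→Eg: bottleneck 5, flow now 19.
Augment In→R3→Eg: bottleneck 9, flow now 28.
Augment In→B→Core→Eg: bottleneck 2, flow now 30.
Augment In→B→E→Eg: bottleneck 2, flow now 32.
No augmenting path remains; maximum flow = 32.
By max-flow min-cut, the minimum cut capacity equals the max flow.
In the residual graph, reachable from In: {In}.
Min-cut edges: In→B (4), In→Core (2), In→E (4), In→F (5), In→R3 (9), In→Eg (8); capacity 4 + 2 + 4 + 5 + 9 + 8 = 32.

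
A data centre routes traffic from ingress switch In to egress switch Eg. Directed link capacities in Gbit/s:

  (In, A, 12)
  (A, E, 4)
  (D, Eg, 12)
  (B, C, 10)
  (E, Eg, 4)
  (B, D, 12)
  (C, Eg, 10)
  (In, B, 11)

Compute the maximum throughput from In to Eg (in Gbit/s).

15

Augment In→A→E→Eg: bottleneck 4, flow now 4.
Augment In→B→C→Eg: bottleneck 10, flow now 14.
Augment In→B→D→Eg: bottleneck 1, flow now 15.
No augmenting path remains; maximum flow = 15.
In the residual graph, reachable from In: {In, A}.
Min-cut edges: In→B (11), A→E (4); capacity 11 + 4 = 15.
This cut is saturated, so no flow can exceed 15.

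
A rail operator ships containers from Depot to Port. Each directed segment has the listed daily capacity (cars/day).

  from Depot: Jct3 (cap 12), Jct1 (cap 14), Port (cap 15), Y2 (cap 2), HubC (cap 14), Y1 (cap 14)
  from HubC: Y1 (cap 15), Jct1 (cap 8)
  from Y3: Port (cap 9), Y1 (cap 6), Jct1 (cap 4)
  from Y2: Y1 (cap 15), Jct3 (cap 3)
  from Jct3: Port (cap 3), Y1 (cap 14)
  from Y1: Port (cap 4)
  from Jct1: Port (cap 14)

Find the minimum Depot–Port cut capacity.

36

Augment Depot→Port: bottleneck 15, flow now 15.
Augment Depot→Jct3→Port: bottleneck 3, flow now 18.
Augment Depot→Y1→Port: bottleneck 4, flow now 22.
Augment Depot→Jct1→Port: bottleneck 14, flow now 36.
No augmenting path remains; maximum flow = 36.
By max-flow min-cut, the minimum cut capacity equals the max flow.
In the residual graph, reachable from Depot: {Depot, HubC, Y2, Jct3, Y1, Jct1}.
Min-cut edges: Depot→Port (15), Jct3→Port (3), Y1→Port (4), Jct1→Port (14); capacity 15 + 3 + 4 + 14 = 36.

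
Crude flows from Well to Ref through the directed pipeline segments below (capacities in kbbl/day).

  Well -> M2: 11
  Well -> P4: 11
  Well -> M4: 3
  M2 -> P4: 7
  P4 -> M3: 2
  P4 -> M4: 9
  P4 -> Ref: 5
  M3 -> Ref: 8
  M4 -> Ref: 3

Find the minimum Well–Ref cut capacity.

Augment Well→P4→Ref: bottleneck 5, flow now 5.
Augment Well→M4→Ref: bottleneck 3, flow now 8.
Augment Well→P4→M3→Ref: bottleneck 2, flow now 10.
No augmenting path remains; maximum flow = 10.
By max-flow min-cut, the minimum cut capacity equals the max flow.
In the residual graph, reachable from Well: {Well, M2, P4, M4}.
Min-cut edges: P4→M3 (2), P4→Ref (5), M4→Ref (3); capacity 2 + 5 + 3 = 10.

10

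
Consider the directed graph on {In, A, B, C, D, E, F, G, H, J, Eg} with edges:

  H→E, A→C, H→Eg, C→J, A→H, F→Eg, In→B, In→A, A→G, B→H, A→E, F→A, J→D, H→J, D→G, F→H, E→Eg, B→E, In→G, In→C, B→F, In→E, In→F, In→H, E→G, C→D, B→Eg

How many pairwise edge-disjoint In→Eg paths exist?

4

Assign every edge capacity 1; by Menger, the answer equals the max flow.
Path In→B→Eg (+1); total 1.
Path In→E→Eg (+1); total 2.
Path In→F→Eg (+1); total 3.
Path In→H→Eg (+1); total 4.
No residual In→Eg path; max flow = 4.
Certifying cut of size 4: {E→Eg, H→Eg, In→B, In→F}.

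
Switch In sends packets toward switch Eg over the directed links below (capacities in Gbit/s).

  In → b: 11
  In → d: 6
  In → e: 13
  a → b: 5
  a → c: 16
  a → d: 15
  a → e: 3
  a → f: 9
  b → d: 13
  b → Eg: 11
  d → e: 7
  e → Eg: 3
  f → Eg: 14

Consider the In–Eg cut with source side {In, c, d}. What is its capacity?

Edges leaving {In, c, d}: In→b (11), In→e (13), d→e (7).
Cut capacity = 11 + 13 + 7 = 31.

31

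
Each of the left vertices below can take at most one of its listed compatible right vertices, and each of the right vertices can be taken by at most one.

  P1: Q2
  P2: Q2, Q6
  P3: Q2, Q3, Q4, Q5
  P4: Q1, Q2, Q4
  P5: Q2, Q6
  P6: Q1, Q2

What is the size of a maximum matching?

Unit-capacity flow: source→left, listed edges, right→sink; max matching = max flow.
Augmenting path P1→Q2 (+1); matched 1.
Augmenting path P2→Q6 (+1); matched 2.
Augmenting path P3→Q3 (+1); matched 3.
Augmenting path P4→Q1 (+1); matched 4.
Augmenting path P6→Q1→P4→Q4 (+1); matched 5.
No augmenting path remains; maximum matching = 5.
König certificate: {P3, P4, P6, Q2, Q6} is a vertex cover of size 5 (every listed pair touches it), so no matching can be larger.

5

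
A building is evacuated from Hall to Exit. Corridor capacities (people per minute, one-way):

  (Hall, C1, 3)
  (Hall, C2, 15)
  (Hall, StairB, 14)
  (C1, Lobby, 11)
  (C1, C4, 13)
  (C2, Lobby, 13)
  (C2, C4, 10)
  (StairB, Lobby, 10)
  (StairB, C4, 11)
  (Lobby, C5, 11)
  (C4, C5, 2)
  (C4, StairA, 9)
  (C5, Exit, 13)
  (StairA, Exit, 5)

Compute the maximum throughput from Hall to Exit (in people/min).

Augment Hall→C1→Lobby→C5→Exit: bottleneck 3, flow now 3.
Augment Hall→C2→Lobby→C5→Exit: bottleneck 8, flow now 11.
Augment Hall→C2→C4→C5→Exit: bottleneck 2, flow now 13.
Augment Hall→C2→C4→StairA→Exit: bottleneck 5, flow now 18.
No augmenting path remains; maximum flow = 18.
In the residual graph, reachable from Hall: {Hall, C1, C2, StairB, Lobby, C4, StairA}.
Min-cut edges: Lobby→C5 (11), C4→C5 (2), StairA→Exit (5); capacity 11 + 2 + 5 = 18.
This cut is saturated, so no flow can exceed 18.

18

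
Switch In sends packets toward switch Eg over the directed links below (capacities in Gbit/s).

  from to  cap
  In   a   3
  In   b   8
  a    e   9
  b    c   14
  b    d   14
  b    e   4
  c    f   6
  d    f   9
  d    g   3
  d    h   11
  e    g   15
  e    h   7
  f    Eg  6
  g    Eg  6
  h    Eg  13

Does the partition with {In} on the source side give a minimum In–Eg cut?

Yes — it is a minimum cut (capacity 11).

Given cut capacity: 3 + 8 = 11.
Augment In→a→e→g→Eg: bottleneck 3, flow now 3.
Augment In→b→c→f→Eg: bottleneck 6, flow now 9.
Augment In→b→d→g→Eg: bottleneck 2, flow now 11.
No augmenting path remains; maximum flow = 11.
Cut capacity 11 equals the max flow, so it is a minimum cut.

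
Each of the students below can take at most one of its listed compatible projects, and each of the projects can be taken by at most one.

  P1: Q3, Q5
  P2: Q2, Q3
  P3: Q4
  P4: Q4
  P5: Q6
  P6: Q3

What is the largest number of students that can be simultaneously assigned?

Unit-capacity flow: source→left, listed edges, right→sink; max matching = max flow.
Augmenting path P1→Q3 (+1); matched 1.
Augmenting path P2→Q2 (+1); matched 2.
Augmenting path P3→Q4 (+1); matched 3.
Augmenting path P5→Q6 (+1); matched 4.
Augmenting path P6→Q3→P1→Q5 (+1); matched 5.
No augmenting path remains; maximum matching = 5.
König certificate: {P1, P2, P5, P6, Q4} is a vertex cover of size 5 (every listed pair touches it), so no matching can be larger.

5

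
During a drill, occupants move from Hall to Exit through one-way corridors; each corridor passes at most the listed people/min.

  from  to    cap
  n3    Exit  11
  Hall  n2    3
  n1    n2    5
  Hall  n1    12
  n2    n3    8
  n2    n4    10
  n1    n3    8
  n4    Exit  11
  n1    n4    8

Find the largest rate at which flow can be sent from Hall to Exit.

Augment Hall→n1→n3→Exit: bottleneck 8, flow now 8.
Augment Hall→n1→n4→Exit: bottleneck 4, flow now 12.
Augment Hall→n2→n3→Exit: bottleneck 3, flow now 15.
No augmenting path remains; maximum flow = 15.
In the residual graph, reachable from Hall: {Hall}.
Min-cut edges: Hall→n1 (12), Hall→n2 (3); capacity 12 + 3 = 15.
This cut is saturated, so no flow can exceed 15.

15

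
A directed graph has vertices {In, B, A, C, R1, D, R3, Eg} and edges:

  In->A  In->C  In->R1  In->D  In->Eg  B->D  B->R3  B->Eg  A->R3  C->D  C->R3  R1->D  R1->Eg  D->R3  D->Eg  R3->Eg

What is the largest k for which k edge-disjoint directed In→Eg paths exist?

4

Assign every edge capacity 1; by Menger, the answer equals the max flow.
Path In→Eg (+1); total 1.
Path In→R1→Eg (+1); total 2.
Path In→D→Eg (+1); total 3.
Path In→A→R3→Eg (+1); total 4.
No residual In→Eg path; max flow = 4.
Certifying cut of size 4: {D→Eg, In→Eg, In→R1, R3→Eg}.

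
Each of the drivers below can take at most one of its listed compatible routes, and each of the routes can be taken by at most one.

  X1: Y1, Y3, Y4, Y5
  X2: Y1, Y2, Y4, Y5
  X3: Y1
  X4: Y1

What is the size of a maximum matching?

3

Unit-capacity flow: source→left, listed edges, right→sink; max matching = max flow.
Augmenting path X1→Y1 (+1); matched 1.
Augmenting path X2→Y2 (+1); matched 2.
Augmenting path X3→Y1→X1→Y3 (+1); matched 3.
No augmenting path remains; maximum matching = 3.
König certificate: {X1, X2, Y1} is a vertex cover of size 3 (every listed pair touches it), so no matching can be larger.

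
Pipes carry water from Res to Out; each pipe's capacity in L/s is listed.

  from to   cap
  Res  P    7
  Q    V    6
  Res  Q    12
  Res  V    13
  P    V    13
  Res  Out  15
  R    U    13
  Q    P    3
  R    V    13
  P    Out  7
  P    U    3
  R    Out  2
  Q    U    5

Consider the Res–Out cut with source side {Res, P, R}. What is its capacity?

Edges leaving {Res, P, R}: Res→Q (12), Res→V (13), Res→Out (15), P→U (3), P→V (13), P→Out (7), R→U (13), R→V (13), R→Out (2).
Cut capacity = 12 + 13 + 15 + 3 + 13 + 7 + 13 + 13 + 2 = 91.

91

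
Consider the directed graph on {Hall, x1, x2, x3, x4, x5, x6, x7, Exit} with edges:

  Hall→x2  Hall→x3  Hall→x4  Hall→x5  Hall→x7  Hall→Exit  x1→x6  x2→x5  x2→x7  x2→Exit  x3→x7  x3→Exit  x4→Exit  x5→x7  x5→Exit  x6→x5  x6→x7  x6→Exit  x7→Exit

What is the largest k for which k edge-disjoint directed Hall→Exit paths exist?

6

Assign every edge capacity 1; by Menger, the answer equals the max flow.
Path Hall→Exit (+1); total 1.
Path Hall→x2→Exit (+1); total 2.
Path Hall→x3→Exit (+1); total 3.
Path Hall→x4→Exit (+1); total 4.
Path Hall→x5→Exit (+1); total 5.
Path Hall→x7→Exit (+1); total 6.
No residual Hall→Exit path; max flow = 6.
Certifying cut of size 6: {Hall→Exit, Hall→x2, Hall→x3, Hall→x4, Hall→x5, Hall→x7}.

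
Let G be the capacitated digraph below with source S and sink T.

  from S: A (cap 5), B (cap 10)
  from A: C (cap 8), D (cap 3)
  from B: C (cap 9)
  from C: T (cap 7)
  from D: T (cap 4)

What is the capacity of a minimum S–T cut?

Augment S→A→C→T: bottleneck 5, flow now 5.
Augment S→B→C→T: bottleneck 2, flow now 7.
Augment S→B→C→A→D→T: bottleneck 3, flow now 10. (uses reverse residual edge)
No augmenting path remains; maximum flow = 10.
By max-flow min-cut, the minimum cut capacity equals the max flow.
In the residual graph, reachable from S: {S, A, B, C}.
Min-cut edges: A→D (3), C→T (7); capacity 3 + 7 = 10.

10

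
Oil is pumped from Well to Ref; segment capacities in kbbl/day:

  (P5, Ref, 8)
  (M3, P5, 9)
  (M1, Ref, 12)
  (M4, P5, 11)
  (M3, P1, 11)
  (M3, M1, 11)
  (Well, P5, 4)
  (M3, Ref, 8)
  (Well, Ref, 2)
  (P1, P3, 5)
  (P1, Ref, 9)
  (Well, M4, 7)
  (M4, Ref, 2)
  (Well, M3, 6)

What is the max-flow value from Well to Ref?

18

Augment Well→Ref: bottleneck 2, flow now 2.
Augment Well→M3→Ref: bottleneck 6, flow now 8.
Augment Well→M4→Ref: bottleneck 2, flow now 10.
Augment Well→P5→Ref: bottleneck 4, flow now 14.
Augment Well→M4→P5→Ref: bottleneck 4, flow now 18.
No augmenting path remains; maximum flow = 18.
In the residual graph, reachable from Well: {Well, M4, P5}.
Min-cut edges: Well→M3 (6), Well→Ref (2), M4→Ref (2), P5→Ref (8); capacity 6 + 2 + 2 + 8 = 18.
This cut is saturated, so no flow can exceed 18.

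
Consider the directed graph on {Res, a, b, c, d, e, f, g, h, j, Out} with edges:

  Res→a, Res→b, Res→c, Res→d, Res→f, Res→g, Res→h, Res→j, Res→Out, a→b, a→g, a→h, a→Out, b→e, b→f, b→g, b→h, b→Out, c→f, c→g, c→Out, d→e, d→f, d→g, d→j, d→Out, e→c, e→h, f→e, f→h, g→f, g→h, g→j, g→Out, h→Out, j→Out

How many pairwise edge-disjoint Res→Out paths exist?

8

Assign every edge capacity 1; by Menger, the answer equals the max flow.
Path Res→Out (+1); total 1.
Path Res→a→Out (+1); total 2.
Path Res→b→Out (+1); total 3.
Path Res→c→Out (+1); total 4.
Path Res→d→Out (+1); total 5.
Path Res→g→Out (+1); total 6.
Path Res→h→Out (+1); total 7.
Path Res→j→Out (+1); total 8.
No residual Res→Out path; max flow = 8.
Certifying cut of size 8: {Res→Out, Res→a, Res→b, Res→d, c→Out, g→Out, h→Out, j→Out}.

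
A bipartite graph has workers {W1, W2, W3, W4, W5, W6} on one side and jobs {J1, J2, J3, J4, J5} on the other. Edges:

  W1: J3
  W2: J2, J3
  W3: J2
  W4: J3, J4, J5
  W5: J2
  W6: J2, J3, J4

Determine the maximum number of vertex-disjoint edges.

Unit-capacity flow: source→left, listed edges, right→sink; max matching = max flow.
Augmenting path W1→J3 (+1); matched 1.
Augmenting path W2→J2 (+1); matched 2.
Augmenting path W4→J4 (+1); matched 3.
Augmenting path W6→J4→W4→J5 (+1); matched 4.
No augmenting path remains; maximum matching = 4.
König certificate: {W4, W6, J2, J3} is a vertex cover of size 4 (every listed pair touches it), so no matching can be larger.

4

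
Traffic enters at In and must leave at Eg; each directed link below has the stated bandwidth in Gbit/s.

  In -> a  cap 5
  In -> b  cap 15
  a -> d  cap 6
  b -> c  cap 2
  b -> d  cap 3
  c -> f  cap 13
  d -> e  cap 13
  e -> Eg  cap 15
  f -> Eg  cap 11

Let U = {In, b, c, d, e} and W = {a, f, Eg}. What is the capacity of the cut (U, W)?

Edges leaving {In, b, c, d, e}: In→a (5), c→f (13), e→Eg (15).
Cut capacity = 5 + 13 + 15 = 33.

33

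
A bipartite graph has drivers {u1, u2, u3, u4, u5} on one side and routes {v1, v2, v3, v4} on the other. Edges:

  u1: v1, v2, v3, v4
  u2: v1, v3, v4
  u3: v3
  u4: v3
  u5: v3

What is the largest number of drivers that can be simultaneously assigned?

3

Unit-capacity flow: source→left, listed edges, right→sink; max matching = max flow.
Augmenting path u1→v1 (+1); matched 1.
Augmenting path u2→v3 (+1); matched 2.
Augmenting path u3→v3→u2→v4 (+1); matched 3.
No augmenting path remains; maximum matching = 3.
König certificate: {u1, u2, v3} is a vertex cover of size 3 (every listed pair touches it), so no matching can be larger.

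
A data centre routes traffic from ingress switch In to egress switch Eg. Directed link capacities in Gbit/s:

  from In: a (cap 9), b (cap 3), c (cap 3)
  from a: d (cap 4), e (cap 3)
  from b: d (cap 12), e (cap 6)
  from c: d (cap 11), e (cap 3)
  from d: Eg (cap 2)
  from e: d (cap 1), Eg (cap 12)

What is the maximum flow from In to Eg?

11

Augment In→a→d→Eg: bottleneck 2, flow now 2.
Augment In→a→e→Eg: bottleneck 3, flow now 5.
Augment In→b→e→Eg: bottleneck 3, flow now 8.
Augment In→c→e→Eg: bottleneck 3, flow now 11.
No augmenting path remains; maximum flow = 11.
In the residual graph, reachable from In: {In, a, d}.
Min-cut edges: In→b (3), In→c (3), a→e (3), d→Eg (2); capacity 3 + 3 + 3 + 2 = 11.
This cut is saturated, so no flow can exceed 11.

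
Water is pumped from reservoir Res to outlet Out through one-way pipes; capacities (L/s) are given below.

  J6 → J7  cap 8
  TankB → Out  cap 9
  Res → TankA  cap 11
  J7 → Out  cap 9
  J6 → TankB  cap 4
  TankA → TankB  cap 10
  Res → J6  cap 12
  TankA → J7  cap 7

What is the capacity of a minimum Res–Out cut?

Augment Res→J6→TankB→Out: bottleneck 4, flow now 4.
Augment Res→J6→J7→Out: bottleneck 8, flow now 12.
Augment Res→TankA→TankB→Out: bottleneck 5, flow now 17.
Augment Res→TankA→J7→Out: bottleneck 1, flow now 18.
No augmenting path remains; maximum flow = 18.
By max-flow min-cut, the minimum cut capacity equals the max flow.
In the residual graph, reachable from Res: {Res, J6, TankA, TankB, J7}.
Min-cut edges: TankB→Out (9), J7→Out (9); capacity 9 + 9 = 18.

18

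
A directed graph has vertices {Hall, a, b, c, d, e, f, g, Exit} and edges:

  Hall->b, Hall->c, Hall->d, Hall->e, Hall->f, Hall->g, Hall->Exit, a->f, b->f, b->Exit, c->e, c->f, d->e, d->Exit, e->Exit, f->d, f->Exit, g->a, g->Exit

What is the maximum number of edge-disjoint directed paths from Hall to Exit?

Assign every edge capacity 1; by Menger, the answer equals the max flow.
Path Hall→Exit (+1); total 1.
Path Hall→b→Exit (+1); total 2.
Path Hall→d→Exit (+1); total 3.
Path Hall→e→Exit (+1); total 4.
Path Hall→f→Exit (+1); total 5.
Path Hall→g→Exit (+1); total 6.
No residual Hall→Exit path; max flow = 6.
Certifying cut of size 6: {Hall→Exit, Hall→b, Hall→g, d→Exit, e→Exit, f→Exit}.

6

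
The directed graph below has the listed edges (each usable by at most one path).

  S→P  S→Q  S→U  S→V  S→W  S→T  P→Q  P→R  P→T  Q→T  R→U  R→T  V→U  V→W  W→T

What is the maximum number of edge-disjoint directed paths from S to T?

4

Assign every edge capacity 1; by Menger, the answer equals the max flow.
Path S→T (+1); total 1.
Path S→P→T (+1); total 2.
Path S→Q→T (+1); total 3.
Path S→W→T (+1); total 4.
No residual S→T path; max flow = 4.
Certifying cut of size 4: {S→P, S→Q, S→T, W→T}.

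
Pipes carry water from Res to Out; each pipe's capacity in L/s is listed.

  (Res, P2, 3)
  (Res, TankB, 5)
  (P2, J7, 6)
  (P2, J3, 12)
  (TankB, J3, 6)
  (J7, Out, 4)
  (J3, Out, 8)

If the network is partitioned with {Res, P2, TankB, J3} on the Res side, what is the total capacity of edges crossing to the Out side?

14

Edges leaving {Res, P2, TankB, J3}: P2→J7 (6), J3→Out (8).
Cut capacity = 6 + 8 = 14.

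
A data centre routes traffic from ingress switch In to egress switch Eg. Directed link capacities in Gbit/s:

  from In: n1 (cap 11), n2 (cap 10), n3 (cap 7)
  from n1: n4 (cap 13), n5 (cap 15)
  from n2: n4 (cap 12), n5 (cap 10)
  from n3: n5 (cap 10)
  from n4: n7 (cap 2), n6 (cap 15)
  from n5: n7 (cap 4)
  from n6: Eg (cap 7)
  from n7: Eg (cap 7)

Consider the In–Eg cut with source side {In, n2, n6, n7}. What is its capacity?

Edges leaving {In, n2, n6, n7}: In→n1 (11), In→n3 (7), n2→n4 (12), n2→n5 (10), n6→Eg (7), n7→Eg (7).
Cut capacity = 11 + 7 + 12 + 10 + 7 + 7 = 54.

54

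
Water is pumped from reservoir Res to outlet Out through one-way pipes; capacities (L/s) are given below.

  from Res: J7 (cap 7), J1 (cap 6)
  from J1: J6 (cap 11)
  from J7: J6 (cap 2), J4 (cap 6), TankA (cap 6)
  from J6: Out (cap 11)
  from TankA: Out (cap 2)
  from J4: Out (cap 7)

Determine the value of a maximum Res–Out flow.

13

Augment Res→J1→J6→Out: bottleneck 6, flow now 6.
Augment Res→J7→J6→Out: bottleneck 2, flow now 8.
Augment Res→J7→TankA→Out: bottleneck 2, flow now 10.
Augment Res→J7→J4→Out: bottleneck 3, flow now 13.
No augmenting path remains; maximum flow = 13.
In the residual graph, reachable from Res: {Res}.
Min-cut edges: Res→J1 (6), Res→J7 (7); capacity 6 + 7 = 13.
This cut is saturated, so no flow can exceed 13.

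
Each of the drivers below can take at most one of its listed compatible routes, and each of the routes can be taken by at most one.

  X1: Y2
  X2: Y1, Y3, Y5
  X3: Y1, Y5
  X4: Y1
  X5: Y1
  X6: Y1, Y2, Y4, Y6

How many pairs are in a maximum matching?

Unit-capacity flow: source→left, listed edges, right→sink; max matching = max flow.
Augmenting path X1→Y2 (+1); matched 1.
Augmenting path X2→Y1 (+1); matched 2.
Augmenting path X3→Y5 (+1); matched 3.
Augmenting path X6→Y4 (+1); matched 4.
Augmenting path X4→Y1→X2→Y3 (+1); matched 5.
No augmenting path remains; maximum matching = 5.
König certificate: {X1, X2, X3, X6, Y1} is a vertex cover of size 5 (every listed pair touches it), so no matching can be larger.

5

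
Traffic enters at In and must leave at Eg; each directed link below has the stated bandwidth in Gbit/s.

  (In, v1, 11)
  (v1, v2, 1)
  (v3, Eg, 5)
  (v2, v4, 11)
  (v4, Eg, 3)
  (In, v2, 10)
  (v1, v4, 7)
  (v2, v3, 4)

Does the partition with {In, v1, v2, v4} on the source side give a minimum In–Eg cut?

Given cut capacity: 4 + 3 = 7.
Augment In→v1→v4→Eg: bottleneck 3, flow now 3.
Augment In→v2→v3→Eg: bottleneck 4, flow now 7.
No augmenting path remains; maximum flow = 7.
Cut capacity 7 equals the max flow, so it is a minimum cut.

Yes — it is a minimum cut (capacity 7).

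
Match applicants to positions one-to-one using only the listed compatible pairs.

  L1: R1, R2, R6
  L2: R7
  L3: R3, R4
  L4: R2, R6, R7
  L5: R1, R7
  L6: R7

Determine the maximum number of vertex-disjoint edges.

Unit-capacity flow: source→left, listed edges, right→sink; max matching = max flow.
Augmenting path L1→R1 (+1); matched 1.
Augmenting path L2→R7 (+1); matched 2.
Augmenting path L3→R3 (+1); matched 3.
Augmenting path L4→R2 (+1); matched 4.
Augmenting path L5→R1→L1→R6 (+1); matched 5.
No augmenting path remains; maximum matching = 5.
König certificate: {L1, L3, L4, L5, R7} is a vertex cover of size 5 (every listed pair touches it), so no matching can be larger.

5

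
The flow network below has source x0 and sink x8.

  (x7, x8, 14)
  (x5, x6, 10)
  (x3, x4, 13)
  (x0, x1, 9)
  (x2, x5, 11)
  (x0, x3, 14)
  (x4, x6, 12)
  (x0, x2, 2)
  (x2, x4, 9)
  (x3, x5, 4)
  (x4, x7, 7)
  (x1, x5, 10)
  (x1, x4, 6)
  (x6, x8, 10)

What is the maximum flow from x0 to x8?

17

Augment x0→x1→x4→x6→x8: bottleneck 6, flow now 6.
Augment x0→x1→x5→x6→x8: bottleneck 3, flow now 9.
Augment x0→x2→x4→x6→x8: bottleneck 1, flow now 10.
Augment x0→x2→x4→x7→x8: bottleneck 1, flow now 11.
Augment x0→x3→x4→x7→x8: bottleneck 6, flow now 17.
No augmenting path remains; maximum flow = 17.
In the residual graph, reachable from x0: {x0, x1, x2, x3, x4, x5, x6}.
Min-cut edges: x4→x7 (7), x6→x8 (10); capacity 7 + 10 = 17.
This cut is saturated, so no flow can exceed 17.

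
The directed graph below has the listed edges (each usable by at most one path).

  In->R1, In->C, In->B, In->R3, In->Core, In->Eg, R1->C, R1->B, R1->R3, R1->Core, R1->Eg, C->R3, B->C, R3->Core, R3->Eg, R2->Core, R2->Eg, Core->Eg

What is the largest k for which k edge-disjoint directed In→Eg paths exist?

4

Assign every edge capacity 1; by Menger, the answer equals the max flow.
Path In→Eg (+1); total 1.
Path In→R1→Eg (+1); total 2.
Path In→R3→Eg (+1); total 3.
Path In→Core→Eg (+1); total 4.
No residual In→Eg path; max flow = 4.
Certifying cut of size 4: {Core→Eg, In→Eg, In→R1, R3→Eg}.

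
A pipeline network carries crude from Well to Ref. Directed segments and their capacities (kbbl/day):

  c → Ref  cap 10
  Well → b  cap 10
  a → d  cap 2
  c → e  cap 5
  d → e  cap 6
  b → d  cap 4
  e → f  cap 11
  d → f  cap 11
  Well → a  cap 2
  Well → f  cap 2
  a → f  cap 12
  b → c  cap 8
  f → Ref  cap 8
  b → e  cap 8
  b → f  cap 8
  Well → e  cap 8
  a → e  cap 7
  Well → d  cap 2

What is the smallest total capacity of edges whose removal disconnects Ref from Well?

16

Augment Well→f→Ref: bottleneck 2, flow now 2.
Augment Well→a→f→Ref: bottleneck 2, flow now 4.
Augment Well→b→c→Ref: bottleneck 8, flow now 12.
Augment Well→b→f→Ref: bottleneck 2, flow now 14.
Augment Well→d→f→Ref: bottleneck 2, flow now 16.
No augmenting path remains; maximum flow = 16.
By max-flow min-cut, the minimum cut capacity equals the max flow.
In the residual graph, reachable from Well: {Well, a, b, d, e, f}.
Min-cut edges: b→c (8), f→Ref (8); capacity 8 + 8 = 16.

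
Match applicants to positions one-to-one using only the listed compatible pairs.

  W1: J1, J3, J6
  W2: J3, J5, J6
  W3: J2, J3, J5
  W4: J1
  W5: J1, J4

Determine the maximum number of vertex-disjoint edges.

Unit-capacity flow: source→left, listed edges, right→sink; max matching = max flow.
Augmenting path W1→J1 (+1); matched 1.
Augmenting path W2→J3 (+1); matched 2.
Augmenting path W3→J2 (+1); matched 3.
Augmenting path W5→J4 (+1); matched 4.
Augmenting path W4→J1→W1→J6 (+1); matched 5.
No augmenting path remains; maximum matching = 5.
König certificate: {W1, W2, W3, W4, W5} is a vertex cover of size 5 (every listed pair touches it), so no matching can be larger.

5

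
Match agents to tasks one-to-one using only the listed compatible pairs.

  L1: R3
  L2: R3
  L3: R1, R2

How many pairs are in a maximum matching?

2

Unit-capacity flow: source→left, listed edges, right→sink; max matching = max flow.
Augmenting path L1→R3 (+1); matched 1.
Augmenting path L3→R1 (+1); matched 2.
No augmenting path remains; maximum matching = 2.
König certificate: {L3, R3} is a vertex cover of size 2 (every listed pair touches it), so no matching can be larger.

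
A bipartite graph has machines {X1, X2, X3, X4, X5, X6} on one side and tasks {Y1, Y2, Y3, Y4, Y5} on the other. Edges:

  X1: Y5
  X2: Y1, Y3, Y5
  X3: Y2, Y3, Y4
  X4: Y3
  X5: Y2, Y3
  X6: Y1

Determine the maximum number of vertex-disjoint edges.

Unit-capacity flow: source→left, listed edges, right→sink; max matching = max flow.
Augmenting path X1→Y5 (+1); matched 1.
Augmenting path X2→Y1 (+1); matched 2.
Augmenting path X3→Y2 (+1); matched 3.
Augmenting path X4→Y3 (+1); matched 4.
Augmenting path X5→Y2→X3→Y4 (+1); matched 5.
No augmenting path remains; maximum matching = 5.
König certificate: {X3, X5, Y1, Y3, Y5} is a vertex cover of size 5 (every listed pair touches it), so no matching can be larger.

5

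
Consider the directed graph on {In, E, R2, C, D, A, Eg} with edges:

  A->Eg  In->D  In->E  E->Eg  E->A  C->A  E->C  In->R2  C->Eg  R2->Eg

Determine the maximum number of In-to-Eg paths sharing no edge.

2

Assign every edge capacity 1; by Menger, the answer equals the max flow.
Path In→E→Eg (+1); total 1.
Path In→R2→Eg (+1); total 2.
No residual In→Eg path; max flow = 2.
Certifying cut of size 2: {In→E, In→R2}.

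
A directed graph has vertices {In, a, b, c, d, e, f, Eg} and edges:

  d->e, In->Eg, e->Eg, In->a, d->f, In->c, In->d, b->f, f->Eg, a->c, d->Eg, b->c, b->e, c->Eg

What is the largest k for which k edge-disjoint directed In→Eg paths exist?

Assign every edge capacity 1; by Menger, the answer equals the max flow.
Path In→Eg (+1); total 1.
Path In→c→Eg (+1); total 2.
Path In→d→Eg (+1); total 3.
No residual In→Eg path; max flow = 3.
Certifying cut of size 3: {In→Eg, In→d, c→Eg}.

3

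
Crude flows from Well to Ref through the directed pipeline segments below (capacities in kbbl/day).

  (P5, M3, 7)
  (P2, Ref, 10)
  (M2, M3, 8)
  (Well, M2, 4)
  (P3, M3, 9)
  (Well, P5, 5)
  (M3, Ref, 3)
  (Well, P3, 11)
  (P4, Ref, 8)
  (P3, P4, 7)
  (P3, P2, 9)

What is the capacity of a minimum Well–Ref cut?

14

Augment Well→P3→M3→Ref: bottleneck 3, flow now 3.
Augment Well→P3→P2→Ref: bottleneck 8, flow now 11.
Augment Well→M2→M3→P3→P2→Ref: bottleneck 1, flow now 12. (uses reverse residual edge)
Augment Well→M2→M3→P3→P4→Ref: bottleneck 2, flow now 14. (uses reverse residual edge)
No augmenting path remains; maximum flow = 14.
By max-flow min-cut, the minimum cut capacity equals the max flow.
In the residual graph, reachable from Well: {Well, M2, P5, M3}.
Min-cut edges: Well→P3 (11), M3→Ref (3); capacity 11 + 3 = 14.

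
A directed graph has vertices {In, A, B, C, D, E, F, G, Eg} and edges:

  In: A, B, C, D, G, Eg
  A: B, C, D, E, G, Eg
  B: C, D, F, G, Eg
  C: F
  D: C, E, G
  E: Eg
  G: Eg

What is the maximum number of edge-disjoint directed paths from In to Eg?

Assign every edge capacity 1; by Menger, the answer equals the max flow.
Path In→Eg (+1); total 1.
Path In→A→Eg (+1); total 2.
Path In→B→Eg (+1); total 3.
Path In→G→Eg (+1); total 4.
Path In→D→E→Eg (+1); total 5.
No residual In→Eg path; max flow = 5.
Certifying cut of size 5: {In→A, In→B, In→D, In→Eg, In→G}.

5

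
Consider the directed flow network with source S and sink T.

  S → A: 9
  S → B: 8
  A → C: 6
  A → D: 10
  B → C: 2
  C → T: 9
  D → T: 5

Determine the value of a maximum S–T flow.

Augment S→A→C→T: bottleneck 6, flow now 6.
Augment S→A→D→T: bottleneck 3, flow now 9.
Augment S→B→C→T: bottleneck 2, flow now 11.
No augmenting path remains; maximum flow = 11.
In the residual graph, reachable from S: {S, B}.
Min-cut edges: S→A (9), B→C (2); capacity 9 + 2 = 11.
This cut is saturated, so no flow can exceed 11.

11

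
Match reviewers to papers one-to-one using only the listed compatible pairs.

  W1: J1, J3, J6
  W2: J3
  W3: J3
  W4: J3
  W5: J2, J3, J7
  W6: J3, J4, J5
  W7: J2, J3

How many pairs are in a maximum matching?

5

Unit-capacity flow: source→left, listed edges, right→sink; max matching = max flow.
Augmenting path W1→J1 (+1); matched 1.
Augmenting path W2→J3 (+1); matched 2.
Augmenting path W5→J2 (+1); matched 3.
Augmenting path W6→J4 (+1); matched 4.
Augmenting path W7→J2→W5→J7 (+1); matched 5.
No augmenting path remains; maximum matching = 5.
König certificate: {W1, W5, W6, W7, J3} is a vertex cover of size 5 (every listed pair touches it), so no matching can be larger.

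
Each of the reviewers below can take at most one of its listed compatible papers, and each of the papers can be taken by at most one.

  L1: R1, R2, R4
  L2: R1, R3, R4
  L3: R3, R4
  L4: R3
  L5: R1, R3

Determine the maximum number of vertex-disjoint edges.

Unit-capacity flow: source→left, listed edges, right→sink; max matching = max flow.
Augmenting path L1→R1 (+1); matched 1.
Augmenting path L2→R3 (+1); matched 2.
Augmenting path L3→R4 (+1); matched 3.
Augmenting path L5→R1→L1→R2 (+1); matched 4.
No augmenting path remains; maximum matching = 4.
König certificate: {L1, R1, R3, R4} is a vertex cover of size 4 (every listed pair touches it), so no matching can be larger.

4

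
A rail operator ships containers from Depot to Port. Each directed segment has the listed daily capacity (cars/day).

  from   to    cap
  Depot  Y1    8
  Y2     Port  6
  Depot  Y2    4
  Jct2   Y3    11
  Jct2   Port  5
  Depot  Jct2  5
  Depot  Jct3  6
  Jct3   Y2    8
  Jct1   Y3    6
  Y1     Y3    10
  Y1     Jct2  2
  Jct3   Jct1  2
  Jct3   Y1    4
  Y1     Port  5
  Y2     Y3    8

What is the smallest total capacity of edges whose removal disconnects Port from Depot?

Augment Depot→Y1→Port: bottleneck 5, flow now 5.
Augment Depot→Jct2→Port: bottleneck 5, flow now 10.
Augment Depot→Y2→Port: bottleneck 4, flow now 14.
Augment Depot→Jct3→Y2→Port: bottleneck 2, flow now 16.
No augmenting path remains; maximum flow = 16.
By max-flow min-cut, the minimum cut capacity equals the max flow.
In the residual graph, reachable from Depot: {Depot, Jct3, Jct1, Y1, Jct2, Y2, Y3}.
Min-cut edges: Y1→Port (5), Jct2→Port (5), Y2→Port (6); capacity 5 + 5 + 6 = 16.

16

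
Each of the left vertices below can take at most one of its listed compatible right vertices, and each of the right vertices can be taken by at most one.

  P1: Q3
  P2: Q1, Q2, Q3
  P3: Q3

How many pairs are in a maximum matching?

Unit-capacity flow: source→left, listed edges, right→sink; max matching = max flow.
Augmenting path P1→Q3 (+1); matched 1.
Augmenting path P2→Q1 (+1); matched 2.
No augmenting path remains; maximum matching = 2.
König certificate: {P2, Q3} is a vertex cover of size 2 (every listed pair touches it), so no matching can be larger.

2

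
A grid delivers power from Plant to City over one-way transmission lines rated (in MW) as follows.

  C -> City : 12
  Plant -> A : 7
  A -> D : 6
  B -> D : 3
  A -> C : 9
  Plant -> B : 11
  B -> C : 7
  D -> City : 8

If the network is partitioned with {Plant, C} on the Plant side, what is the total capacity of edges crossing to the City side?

30

Edges leaving {Plant, C}: Plant→A (7), Plant→B (11), C→City (12).
Cut capacity = 7 + 11 + 12 = 30.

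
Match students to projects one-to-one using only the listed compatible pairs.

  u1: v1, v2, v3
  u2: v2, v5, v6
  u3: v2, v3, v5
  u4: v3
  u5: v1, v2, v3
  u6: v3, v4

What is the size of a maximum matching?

Unit-capacity flow: source→left, listed edges, right→sink; max matching = max flow.
Augmenting path u1→v1 (+1); matched 1.
Augmenting path u2→v2 (+1); matched 2.
Augmenting path u3→v3 (+1); matched 3.
Augmenting path u6→v4 (+1); matched 4.
Augmenting path u4→v3→u3→v5 (+1); matched 5.
Augmenting path u5→v2→u2→v6 (+1); matched 6.
No augmenting path remains; maximum matching = 6.
König certificate: {u1, u2, u3, u4, u5, u6} is a vertex cover of size 6 (every listed pair touches it), so no matching can be larger.

6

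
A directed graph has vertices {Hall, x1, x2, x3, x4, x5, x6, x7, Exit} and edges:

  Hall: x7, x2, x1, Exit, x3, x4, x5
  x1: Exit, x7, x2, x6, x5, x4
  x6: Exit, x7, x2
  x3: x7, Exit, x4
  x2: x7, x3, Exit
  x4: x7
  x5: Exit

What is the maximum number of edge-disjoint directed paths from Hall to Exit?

Assign every edge capacity 1; by Menger, the answer equals the max flow.
Path Hall→Exit (+1); total 1.
Path Hall→x1→Exit (+1); total 2.
Path Hall→x2→Exit (+1); total 3.
Path Hall→x3→Exit (+1); total 4.
Path Hall→x5→Exit (+1); total 5.
No residual Hall→Exit path; max flow = 5.
Certifying cut of size 5: {Hall→Exit, Hall→x1, Hall→x2, Hall→x3, Hall→x5}.

5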